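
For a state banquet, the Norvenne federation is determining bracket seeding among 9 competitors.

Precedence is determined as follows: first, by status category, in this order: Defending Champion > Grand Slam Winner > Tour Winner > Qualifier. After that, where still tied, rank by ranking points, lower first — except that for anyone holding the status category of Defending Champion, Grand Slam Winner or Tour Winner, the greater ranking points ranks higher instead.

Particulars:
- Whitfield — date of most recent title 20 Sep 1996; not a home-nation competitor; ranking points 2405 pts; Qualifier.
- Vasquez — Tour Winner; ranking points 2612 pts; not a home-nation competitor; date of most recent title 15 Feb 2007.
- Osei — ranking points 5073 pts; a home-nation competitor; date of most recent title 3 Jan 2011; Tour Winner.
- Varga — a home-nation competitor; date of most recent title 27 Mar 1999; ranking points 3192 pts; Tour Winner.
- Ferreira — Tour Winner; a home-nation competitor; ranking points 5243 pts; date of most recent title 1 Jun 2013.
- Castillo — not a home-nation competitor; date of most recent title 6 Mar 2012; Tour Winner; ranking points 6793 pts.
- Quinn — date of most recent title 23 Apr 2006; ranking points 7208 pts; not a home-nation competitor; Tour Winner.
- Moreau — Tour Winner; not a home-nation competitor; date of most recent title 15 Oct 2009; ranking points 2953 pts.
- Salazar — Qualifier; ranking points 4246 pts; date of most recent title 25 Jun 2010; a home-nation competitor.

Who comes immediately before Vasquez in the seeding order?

By status category: Quinn, Castillo, Ferreira, Osei, Varga, Moreau and Vasquez (Tour Winner); then Whitfield and Salazar (Qualifier).
Among Quinn, Castillo, Ferreira, Osei, Varga, Moreau and Vasquez, by ranking points (higher first) (reversed rule for this group): Quinn (7208 pts) before Castillo (6793 pts) before Ferreira (5243 pts) before Osei (5073 pts) before Varga (3192 pts) before Moreau (2953 pts) before Vasquez (2612 pts).
Among Whitfield and Salazar, by ranking points (lower first): Whitfield (2405 pts) before Salazar (4246 pts).
Order: Quinn, Castillo, Ferreira, Osei, Varga, Moreau, Vasquez, Whitfield, Salazar.

Moreau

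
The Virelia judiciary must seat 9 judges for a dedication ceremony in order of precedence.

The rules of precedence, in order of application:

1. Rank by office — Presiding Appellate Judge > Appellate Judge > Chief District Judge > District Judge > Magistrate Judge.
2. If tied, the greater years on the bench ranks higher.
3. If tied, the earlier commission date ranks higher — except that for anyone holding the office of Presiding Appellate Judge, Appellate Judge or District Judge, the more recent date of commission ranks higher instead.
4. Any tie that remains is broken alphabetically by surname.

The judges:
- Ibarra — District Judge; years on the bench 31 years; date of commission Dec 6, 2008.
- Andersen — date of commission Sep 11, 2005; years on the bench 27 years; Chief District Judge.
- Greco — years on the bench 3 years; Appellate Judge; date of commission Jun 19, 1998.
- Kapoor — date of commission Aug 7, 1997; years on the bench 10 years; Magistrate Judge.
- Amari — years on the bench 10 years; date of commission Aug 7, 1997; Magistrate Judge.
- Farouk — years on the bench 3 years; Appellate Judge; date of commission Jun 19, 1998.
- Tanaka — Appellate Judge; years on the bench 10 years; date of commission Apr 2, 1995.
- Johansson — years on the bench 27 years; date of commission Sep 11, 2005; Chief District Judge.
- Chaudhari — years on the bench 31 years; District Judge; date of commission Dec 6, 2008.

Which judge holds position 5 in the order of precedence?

Johansson

By office: Tanaka, Farouk and Greco (Appellate Judge); then Andersen and Johansson (Chief District Judge); then Chaudhari and Ibarra (District Judge); then Amari and Kapoor (Magistrate Judge).
Among Tanaka, Farouk and Greco, by years on the bench (higher first): Tanaka (10 years) before Farouk and Greco (3 years).
Farouk and Greco both have date of commission Jun 19, 1998, so the next rule applies.
Among Farouk and Greco, alphabetically by surname: Farouk before Greco.
Andersen and Johansson both have years on the bench 27 years, so the next rule applies.
Andersen and Johansson both have date of commission Sep 11, 2005, so the next rule applies.
Among Andersen and Johansson, alphabetically by surname: Andersen before Johansson.
Chaudhari and Ibarra both have years on the bench 31 years, so the next rule applies.
Chaudhari and Ibarra both have date of commission Dec 6, 2008, so the next rule applies.
Among Chaudhari and Ibarra, alphabetically by surname: Chaudhari before Ibarra.
Amari and Kapoor both have years on the bench 10 years, so the next rule applies.
Amari and Kapoor both have date of commission Aug 7, 1997, so the next rule applies.
Among Amari and Kapoor, alphabetically by surname: Amari before Kapoor.
Order: Tanaka, Farouk, Greco, Andersen, Johansson, Chaudhari, Ibarra, Amari, Kapoor.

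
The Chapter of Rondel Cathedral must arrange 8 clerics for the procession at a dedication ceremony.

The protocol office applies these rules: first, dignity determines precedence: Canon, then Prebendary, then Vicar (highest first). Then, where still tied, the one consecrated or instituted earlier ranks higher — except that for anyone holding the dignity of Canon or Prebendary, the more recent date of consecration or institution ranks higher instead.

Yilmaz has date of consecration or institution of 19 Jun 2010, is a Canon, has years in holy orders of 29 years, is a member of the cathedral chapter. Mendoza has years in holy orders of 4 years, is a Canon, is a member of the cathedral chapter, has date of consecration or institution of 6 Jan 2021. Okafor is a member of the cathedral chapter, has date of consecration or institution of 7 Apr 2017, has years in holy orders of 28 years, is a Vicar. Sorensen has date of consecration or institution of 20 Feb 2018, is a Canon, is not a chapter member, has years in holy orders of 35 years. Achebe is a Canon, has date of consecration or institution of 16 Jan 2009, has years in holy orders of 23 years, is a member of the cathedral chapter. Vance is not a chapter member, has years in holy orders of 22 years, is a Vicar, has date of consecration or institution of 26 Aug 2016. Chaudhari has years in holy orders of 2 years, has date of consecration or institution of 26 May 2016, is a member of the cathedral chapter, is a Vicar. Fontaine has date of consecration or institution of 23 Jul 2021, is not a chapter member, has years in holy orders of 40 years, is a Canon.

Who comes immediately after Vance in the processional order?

Okafor

By dignity: Fontaine, Mendoza, Sorensen, Yilmaz and Achebe (Canon); then Chaudhari, Vance and Okafor (Vicar).
Among Fontaine, Mendoza, Sorensen, Yilmaz and Achebe, by date of consecration or institution (later first) (reversed rule for this group): Fontaine (23 Jul 2021) before Mendoza (6 Jan 2021) before Sorensen (20 Feb 2018) before Yilmaz (19 Jun 2010) before Achebe (16 Jan 2009).
Among Chaudhari, Vance and Okafor, by date of consecration or institution (earlier first): Chaudhari (26 May 2016) before Vance (26 Aug 2016) before Okafor (7 Apr 2017).
Order: Fontaine, Mendoza, Sorensen, Yilmaz, Achebe, Chaudhari, Vance, Okafor.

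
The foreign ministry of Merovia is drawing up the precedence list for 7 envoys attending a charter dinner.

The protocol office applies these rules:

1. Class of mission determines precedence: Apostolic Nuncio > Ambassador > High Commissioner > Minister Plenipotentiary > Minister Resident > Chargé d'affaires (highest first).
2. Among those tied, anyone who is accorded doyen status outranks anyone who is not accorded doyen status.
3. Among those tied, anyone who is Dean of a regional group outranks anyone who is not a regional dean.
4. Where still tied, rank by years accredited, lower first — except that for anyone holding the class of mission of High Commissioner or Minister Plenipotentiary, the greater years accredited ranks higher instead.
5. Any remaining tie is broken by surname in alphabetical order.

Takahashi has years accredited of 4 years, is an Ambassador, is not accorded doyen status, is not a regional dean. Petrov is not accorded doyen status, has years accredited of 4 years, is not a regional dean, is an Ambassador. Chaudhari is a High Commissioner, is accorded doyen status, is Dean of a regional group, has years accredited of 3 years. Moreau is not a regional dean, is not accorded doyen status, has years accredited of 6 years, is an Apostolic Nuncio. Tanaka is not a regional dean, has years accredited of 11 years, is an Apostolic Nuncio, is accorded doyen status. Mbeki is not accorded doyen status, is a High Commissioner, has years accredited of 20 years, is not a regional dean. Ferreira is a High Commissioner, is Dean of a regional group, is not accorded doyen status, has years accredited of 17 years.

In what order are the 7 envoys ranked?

By class of mission: Tanaka and Moreau (Apostolic Nuncio); then Petrov and Takahashi (Ambassador); then Chaudhari, Ferreira and Mbeki (High Commissioner).
Among Tanaka and Moreau, accorded doyen status before not accorded doyen status: Tanaka (accorded doyen status) before Moreau (not accorded doyen status).
Petrov and Takahashi are each not accorded doyen status, so the next rule applies.
Petrov and Takahashi are each not a regional dean, so the next rule applies.
Petrov and Takahashi both have years accredited 4 years, so the next rule applies.
Among Petrov and Takahashi, alphabetically by surname: Petrov before Takahashi.
Among Chaudhari, Ferreira and Mbeki, accorded doyen status before not accorded doyen status: Chaudhari (accorded doyen status) before Ferreira and Mbeki (not accorded doyen status).
Among Ferreira and Mbeki, Dean of a regional group before not a regional dean: Ferreira (Dean of a regional group) before Mbeki (not a regional dean).
Full order: Tanaka, Moreau, Petrov, Takahashi, Chaudhari, Ferreira, Mbeki.

Tanaka, Moreau, Petrov, Takahashi, Chaudhari, Ferreira, Mbeki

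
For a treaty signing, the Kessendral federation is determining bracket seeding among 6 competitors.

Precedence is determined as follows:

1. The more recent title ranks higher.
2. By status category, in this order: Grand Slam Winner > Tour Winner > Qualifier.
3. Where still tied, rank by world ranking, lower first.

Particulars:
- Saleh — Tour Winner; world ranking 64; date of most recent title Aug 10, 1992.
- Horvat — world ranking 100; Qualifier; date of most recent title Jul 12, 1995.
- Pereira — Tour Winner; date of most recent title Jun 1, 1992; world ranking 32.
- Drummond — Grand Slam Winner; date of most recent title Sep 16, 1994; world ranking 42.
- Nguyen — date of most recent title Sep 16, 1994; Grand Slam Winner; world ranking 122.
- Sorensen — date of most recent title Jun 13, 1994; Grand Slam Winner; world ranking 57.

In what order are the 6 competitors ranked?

By date of most recent title (later first): Horvat (Jul 12, 1995); then Drummond and Nguyen (both Sep 16, 1994); then Sorensen (Jun 13, 1994); then Saleh (Aug 10, 1992); then Pereira (Jun 1, 1992).
Drummond and Nguyen are each Grand Slam Winner, so the next rule applies.
Among Drummond and Nguyen, by world ranking (lower first): Drummond (42) before Nguyen (122).
Full order: Horvat, Drummond, Nguyen, Sorensen, Saleh, Pereira.

Horvat, Drummond, Nguyen, Sorensen, Saleh, Pereira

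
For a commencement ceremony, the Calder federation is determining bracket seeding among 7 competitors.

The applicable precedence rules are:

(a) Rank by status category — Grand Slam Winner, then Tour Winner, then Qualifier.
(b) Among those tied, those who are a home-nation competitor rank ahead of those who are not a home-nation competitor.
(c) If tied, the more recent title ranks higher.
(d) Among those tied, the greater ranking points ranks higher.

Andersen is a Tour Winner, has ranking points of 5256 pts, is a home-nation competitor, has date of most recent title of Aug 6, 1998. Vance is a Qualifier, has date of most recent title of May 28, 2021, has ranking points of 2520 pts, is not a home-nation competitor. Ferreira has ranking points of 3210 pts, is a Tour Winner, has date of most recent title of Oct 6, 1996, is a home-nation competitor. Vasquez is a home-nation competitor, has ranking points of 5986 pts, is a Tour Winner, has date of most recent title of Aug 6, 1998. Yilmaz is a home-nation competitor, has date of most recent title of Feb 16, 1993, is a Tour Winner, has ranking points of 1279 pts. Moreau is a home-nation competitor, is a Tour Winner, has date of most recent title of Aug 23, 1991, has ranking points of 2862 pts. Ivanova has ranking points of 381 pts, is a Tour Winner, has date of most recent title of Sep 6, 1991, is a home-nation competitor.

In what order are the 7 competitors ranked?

Vasquez, Andersen, Ferreira, Yilmaz, Ivanova, Moreau, Vance

By status category: Vasquez, Andersen, Ferreira, Yilmaz, Ivanova and Moreau (Tour Winner); then Vance (Qualifier).
Vasquez, Andersen, Ferreira, Yilmaz, Ivanova and Moreau are each a home-nation competitor, so the next rule applies.
Among Vasquez, Andersen, Ferreira, Yilmaz, Ivanova and Moreau, by date of most recent title (later first): Vasquez and Andersen (Aug 6, 1998) before Ferreira (Oct 6, 1996) before Yilmaz (Feb 16, 1993) before Ivanova (Sep 6, 1991) before Moreau (Aug 23, 1991).
Among Vasquez and Andersen, by ranking points (higher first): Vasquez (5986 pts) before Andersen (5256 pts).
Full order: Vasquez, Andersen, Ferreira, Yilmaz, Ivanova, Moreau, Vance.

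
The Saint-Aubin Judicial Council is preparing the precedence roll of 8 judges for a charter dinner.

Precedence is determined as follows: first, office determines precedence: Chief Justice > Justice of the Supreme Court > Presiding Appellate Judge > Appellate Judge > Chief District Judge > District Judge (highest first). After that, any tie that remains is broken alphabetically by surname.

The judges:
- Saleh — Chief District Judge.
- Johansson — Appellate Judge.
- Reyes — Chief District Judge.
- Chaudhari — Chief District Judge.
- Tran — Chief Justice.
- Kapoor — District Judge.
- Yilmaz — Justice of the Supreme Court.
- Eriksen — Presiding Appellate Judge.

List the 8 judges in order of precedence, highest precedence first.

By office: Tran (Chief Justice); then Yilmaz (Justice of the Supreme Court); then Eriksen (Presiding Appellate Judge); then Johansson (Appellate Judge); then Chaudhari, Reyes and Saleh (Chief District Judge); then Kapoor (District Judge).
Among Chaudhari, Reyes and Saleh, alphabetically by surname: Chaudhari before Reyes before Saleh.
Full order: Tran, Yilmaz, Eriksen, Johansson, Chaudhari, Reyes, Saleh, Kapoor.

Tran, Yilmaz, Eriksen, Johansson, Chaudhari, Reyes, Saleh, Kapoor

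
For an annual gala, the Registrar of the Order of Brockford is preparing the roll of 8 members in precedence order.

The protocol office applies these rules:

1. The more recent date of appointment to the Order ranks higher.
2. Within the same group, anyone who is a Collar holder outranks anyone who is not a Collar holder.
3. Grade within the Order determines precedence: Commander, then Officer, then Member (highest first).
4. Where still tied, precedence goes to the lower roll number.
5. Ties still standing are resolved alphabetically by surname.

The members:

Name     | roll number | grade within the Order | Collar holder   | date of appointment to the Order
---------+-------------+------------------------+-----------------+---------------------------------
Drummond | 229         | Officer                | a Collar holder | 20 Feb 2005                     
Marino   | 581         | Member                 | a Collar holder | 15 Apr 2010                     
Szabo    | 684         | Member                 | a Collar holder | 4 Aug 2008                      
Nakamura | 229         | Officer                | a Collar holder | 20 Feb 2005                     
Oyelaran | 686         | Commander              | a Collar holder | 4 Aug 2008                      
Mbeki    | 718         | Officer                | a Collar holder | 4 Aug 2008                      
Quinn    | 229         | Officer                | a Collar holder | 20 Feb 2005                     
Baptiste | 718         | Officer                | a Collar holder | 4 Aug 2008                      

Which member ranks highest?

By date of appointment to the Order (later first): Marino (15 Apr 2010); then Oyelaran, Baptiste, Mbeki and Szabo (each 4 Aug 2008); then Drummond, Nakamura and Quinn (each 20 Feb 2005).
Oyelaran, Baptiste, Mbeki and Szabo are each a Collar holder, so the next rule applies.
Among Oyelaran, Baptiste, Mbeki and Szabo, by grade within the Order: Oyelaran (Commander) before Baptiste and Mbeki (Officer) before Szabo (Member).
Baptiste and Mbeki both have roll number 718, so the next rule applies.
Among Baptiste and Mbeki, alphabetically by surname: Baptiste before Mbeki.
Drummond, Nakamura and Quinn are each a Collar holder, so the next rule applies.
Drummond, Nakamura and Quinn are each Officer, so the next rule applies.
Drummond, Nakamura and Quinn all have roll number 229, so the next rule applies.
Among Drummond, Nakamura and Quinn, alphabetically by surname: Drummond before Nakamura before Quinn.
Order: Marino, Oyelaran, Baptiste, Mbeki, Szabo, Drummond, Nakamura, Quinn.

Marino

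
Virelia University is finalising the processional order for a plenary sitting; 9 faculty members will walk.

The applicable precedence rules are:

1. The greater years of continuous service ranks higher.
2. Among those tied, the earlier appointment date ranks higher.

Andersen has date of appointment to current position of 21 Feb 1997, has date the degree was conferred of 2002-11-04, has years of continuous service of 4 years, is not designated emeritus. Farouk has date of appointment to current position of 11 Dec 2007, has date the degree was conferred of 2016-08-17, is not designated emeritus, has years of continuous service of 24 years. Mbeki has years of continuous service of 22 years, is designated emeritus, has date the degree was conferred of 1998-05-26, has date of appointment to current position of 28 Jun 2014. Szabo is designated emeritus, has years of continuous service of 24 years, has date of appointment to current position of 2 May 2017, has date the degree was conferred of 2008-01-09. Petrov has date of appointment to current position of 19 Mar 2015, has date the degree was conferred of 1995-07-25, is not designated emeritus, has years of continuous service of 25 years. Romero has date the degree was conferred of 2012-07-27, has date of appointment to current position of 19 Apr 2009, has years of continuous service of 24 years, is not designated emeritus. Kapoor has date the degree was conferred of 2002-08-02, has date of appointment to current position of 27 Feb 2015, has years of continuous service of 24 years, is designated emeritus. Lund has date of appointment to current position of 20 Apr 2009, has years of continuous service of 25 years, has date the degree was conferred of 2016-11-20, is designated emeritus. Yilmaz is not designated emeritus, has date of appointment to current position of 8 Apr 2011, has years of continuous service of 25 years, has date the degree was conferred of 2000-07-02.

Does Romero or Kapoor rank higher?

Romero

By years of continuous service (higher first): Lund, Yilmaz and Petrov (each 25 years); then Farouk, Romero, Kapoor and Szabo (each 24 years); then Mbeki (22 years); then Andersen (4 years).
Among Lund, Yilmaz and Petrov, by date of appointment to current position (earlier first): Lund (20 Apr 2009) before Yilmaz (8 Apr 2011) before Petrov (19 Mar 2015).
Among Farouk, Romero, Kapoor and Szabo, by date of appointment to current position (earlier first): Farouk (11 Dec 2007) before Romero (19 Apr 2009) before Kapoor (27 Feb 2015) before Szabo (2 May 2017).
So Romero takes precedence.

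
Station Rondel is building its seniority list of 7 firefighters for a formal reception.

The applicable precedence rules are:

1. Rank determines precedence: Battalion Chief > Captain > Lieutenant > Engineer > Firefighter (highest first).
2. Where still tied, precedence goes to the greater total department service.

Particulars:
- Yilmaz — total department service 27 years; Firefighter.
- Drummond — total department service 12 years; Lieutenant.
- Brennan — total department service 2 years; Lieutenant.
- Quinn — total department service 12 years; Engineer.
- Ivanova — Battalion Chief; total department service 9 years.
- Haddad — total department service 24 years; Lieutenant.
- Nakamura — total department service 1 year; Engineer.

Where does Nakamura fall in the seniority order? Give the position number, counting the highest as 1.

By rank: Ivanova (Battalion Chief); then Haddad, Drummond and Brennan (Lieutenant); then Quinn and Nakamura (Engineer); then Yilmaz (Firefighter).
Among Haddad, Drummond and Brennan, by total department service (higher first): Haddad (24 years) before Drummond (12 years) before Brennan (2 years).
Among Quinn and Nakamura, by total department service (higher first): Quinn (12 years) before Nakamura (1 year).
Order: Ivanova, Haddad, Drummond, Brennan, Quinn, Nakamura, Yilmaz. So position 6.

6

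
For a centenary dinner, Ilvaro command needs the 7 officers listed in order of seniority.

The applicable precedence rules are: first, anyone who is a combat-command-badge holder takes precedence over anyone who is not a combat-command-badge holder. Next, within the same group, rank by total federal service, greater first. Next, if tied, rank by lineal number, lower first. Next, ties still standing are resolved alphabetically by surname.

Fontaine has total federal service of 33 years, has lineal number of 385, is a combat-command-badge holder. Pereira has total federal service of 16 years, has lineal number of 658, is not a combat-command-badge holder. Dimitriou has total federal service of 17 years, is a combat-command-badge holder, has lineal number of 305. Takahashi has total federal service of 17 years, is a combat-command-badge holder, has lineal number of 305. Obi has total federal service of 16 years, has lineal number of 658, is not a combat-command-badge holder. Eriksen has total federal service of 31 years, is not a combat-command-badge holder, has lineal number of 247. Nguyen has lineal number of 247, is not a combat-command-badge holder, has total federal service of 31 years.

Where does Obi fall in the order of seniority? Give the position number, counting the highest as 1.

6

By the first rule: Fontaine, Dimitriou and Takahashi (each a combat-command-badge holder); then Eriksen, Nguyen, Obi and Pereira (each not a combat-command-badge holder).
Among Fontaine, Dimitriou and Takahashi, by total federal service (higher first): Fontaine (33 years) before Dimitriou and Takahashi (17 years).
Dimitriou and Takahashi both have lineal number 305, so the next rule applies.
Among Dimitriou and Takahashi, alphabetically by surname: Dimitriou before Takahashi.
Among Eriksen, Nguyen, Obi and Pereira, by total federal service (higher first): Eriksen and Nguyen (31 years) before Obi and Pereira (16 years).
Eriksen and Nguyen both have lineal number 247, so the next rule applies.
Among Eriksen and Nguyen, alphabetically by surname: Eriksen before Nguyen.
Obi and Pereira both have lineal number 658, so the next rule applies.
Among Obi and Pereira, alphabetically by surname: Obi before Pereira.
Order: Fontaine, Dimitriou, Takahashi, Eriksen, Nguyen, Obi, Pereira. So position 6.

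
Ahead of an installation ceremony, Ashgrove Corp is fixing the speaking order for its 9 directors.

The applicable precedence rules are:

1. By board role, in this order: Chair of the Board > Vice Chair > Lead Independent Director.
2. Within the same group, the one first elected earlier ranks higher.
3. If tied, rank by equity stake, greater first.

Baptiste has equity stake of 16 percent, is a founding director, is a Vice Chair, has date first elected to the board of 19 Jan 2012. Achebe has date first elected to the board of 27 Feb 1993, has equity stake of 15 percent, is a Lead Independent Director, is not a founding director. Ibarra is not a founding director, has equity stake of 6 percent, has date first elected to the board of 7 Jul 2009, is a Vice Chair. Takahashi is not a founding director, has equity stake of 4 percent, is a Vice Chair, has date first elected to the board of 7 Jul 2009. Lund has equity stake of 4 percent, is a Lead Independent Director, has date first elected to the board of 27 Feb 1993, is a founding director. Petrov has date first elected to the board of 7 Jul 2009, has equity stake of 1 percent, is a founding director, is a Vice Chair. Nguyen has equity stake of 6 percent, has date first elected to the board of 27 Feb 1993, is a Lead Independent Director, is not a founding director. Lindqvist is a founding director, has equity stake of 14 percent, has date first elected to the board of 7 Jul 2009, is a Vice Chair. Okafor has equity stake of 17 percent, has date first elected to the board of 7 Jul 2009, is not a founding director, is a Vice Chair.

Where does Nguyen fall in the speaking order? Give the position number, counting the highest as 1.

By board role: Okafor, Lindqvist, Ibarra, Takahashi, Petrov and Baptiste (Vice Chair); then Achebe, Nguyen and Lund (Lead Independent Director).
Among Okafor, Lindqvist, Ibarra, Takahashi, Petrov and Baptiste, by date first elected to the board (earlier first): Okafor, Lindqvist, Ibarra, Takahashi and Petrov (7 Jul 2009) before Baptiste (19 Jan 2012).
Among Okafor, Lindqvist, Ibarra, Takahashi and Petrov, by equity stake (higher first): Okafor (17 percent) before Lindqvist (14 percent) before Ibarra (6 percent) before Takahashi (4 percent) before Petrov (1 percent).
Achebe, Nguyen and Lund all have date first elected to the board 27 Feb 1993, so the next rule applies.
Among Achebe, Nguyen and Lund, by equity stake (higher first): Achebe (15 percent) before Nguyen (6 percent) before Lund (4 percent).
Order: Okafor, Lindqvist, Ibarra, Takahashi, Petrov, Baptiste, Achebe, Nguyen, Lund. So position 8.

8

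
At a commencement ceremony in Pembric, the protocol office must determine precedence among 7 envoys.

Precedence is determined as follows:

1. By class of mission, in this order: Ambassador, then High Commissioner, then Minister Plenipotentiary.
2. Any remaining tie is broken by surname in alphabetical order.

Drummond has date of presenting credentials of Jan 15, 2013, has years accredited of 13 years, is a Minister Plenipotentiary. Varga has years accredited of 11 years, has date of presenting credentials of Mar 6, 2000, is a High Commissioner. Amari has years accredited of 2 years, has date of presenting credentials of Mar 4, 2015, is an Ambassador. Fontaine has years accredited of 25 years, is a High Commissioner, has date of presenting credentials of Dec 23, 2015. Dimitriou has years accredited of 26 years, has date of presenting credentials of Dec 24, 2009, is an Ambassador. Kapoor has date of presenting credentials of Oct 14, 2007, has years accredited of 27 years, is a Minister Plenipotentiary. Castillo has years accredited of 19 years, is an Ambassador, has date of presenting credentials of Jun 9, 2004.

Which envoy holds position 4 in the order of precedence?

Fontaine

By class of mission: Amari, Castillo and Dimitriou (Ambassador); then Fontaine and Varga (High Commissioner); then Drummond and Kapoor (Minister Plenipotentiary).
Among Amari, Castillo and Dimitriou, alphabetically by surname: Amari before Castillo before Dimitriou.
Among Fontaine and Varga, alphabetically by surname: Fontaine before Varga.
Among Drummond and Kapoor, alphabetically by surname: Drummond before Kapoor.
Order: Amari, Castillo, Dimitriou, Fontaine, Varga, Drummond, Kapoor.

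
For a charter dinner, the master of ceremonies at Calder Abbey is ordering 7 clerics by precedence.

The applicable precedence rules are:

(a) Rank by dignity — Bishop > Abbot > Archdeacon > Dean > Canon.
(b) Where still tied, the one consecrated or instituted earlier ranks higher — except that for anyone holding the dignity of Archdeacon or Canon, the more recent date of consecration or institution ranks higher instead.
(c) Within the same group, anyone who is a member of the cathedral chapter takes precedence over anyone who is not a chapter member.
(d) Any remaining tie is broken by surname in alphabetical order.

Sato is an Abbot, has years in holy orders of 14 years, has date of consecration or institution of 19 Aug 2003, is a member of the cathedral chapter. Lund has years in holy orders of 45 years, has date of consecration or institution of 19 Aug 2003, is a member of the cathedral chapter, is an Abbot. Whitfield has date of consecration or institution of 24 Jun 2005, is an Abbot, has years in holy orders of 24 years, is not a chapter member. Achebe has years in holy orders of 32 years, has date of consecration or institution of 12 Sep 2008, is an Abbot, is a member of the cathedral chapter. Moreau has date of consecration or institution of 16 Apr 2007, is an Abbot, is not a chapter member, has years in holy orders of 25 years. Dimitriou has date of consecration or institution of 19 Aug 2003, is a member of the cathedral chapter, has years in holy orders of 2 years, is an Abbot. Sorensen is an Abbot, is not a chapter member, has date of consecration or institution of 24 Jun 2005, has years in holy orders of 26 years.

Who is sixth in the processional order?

By dignity: Dimitriou, Lund, Sato, Sorensen, Whitfield, Moreau and Achebe (Abbot).
Among Dimitriou, Lund, Sato, Sorensen, Whitfield, Moreau and Achebe, by date of consecration or institution (earlier first): Dimitriou, Lund and Sato (19 Aug 2003) before Sorensen and Whitfield (24 Jun 2005) before Moreau (16 Apr 2007) before Achebe (12 Sep 2008).
Dimitriou, Lund and Sato are each a member of the cathedral chapter, so the next rule applies.
Among Dimitriou, Lund and Sato, alphabetically by surname: Dimitriou before Lund before Sato.
Sorensen and Whitfield are each not a chapter member, so the next rule applies.
Among Sorensen and Whitfield, alphabetically by surname: Sorensen before Whitfield.
Order: Dimitriou, Lund, Sato, Sorensen, Whitfield, Moreau, Achebe.

Moreau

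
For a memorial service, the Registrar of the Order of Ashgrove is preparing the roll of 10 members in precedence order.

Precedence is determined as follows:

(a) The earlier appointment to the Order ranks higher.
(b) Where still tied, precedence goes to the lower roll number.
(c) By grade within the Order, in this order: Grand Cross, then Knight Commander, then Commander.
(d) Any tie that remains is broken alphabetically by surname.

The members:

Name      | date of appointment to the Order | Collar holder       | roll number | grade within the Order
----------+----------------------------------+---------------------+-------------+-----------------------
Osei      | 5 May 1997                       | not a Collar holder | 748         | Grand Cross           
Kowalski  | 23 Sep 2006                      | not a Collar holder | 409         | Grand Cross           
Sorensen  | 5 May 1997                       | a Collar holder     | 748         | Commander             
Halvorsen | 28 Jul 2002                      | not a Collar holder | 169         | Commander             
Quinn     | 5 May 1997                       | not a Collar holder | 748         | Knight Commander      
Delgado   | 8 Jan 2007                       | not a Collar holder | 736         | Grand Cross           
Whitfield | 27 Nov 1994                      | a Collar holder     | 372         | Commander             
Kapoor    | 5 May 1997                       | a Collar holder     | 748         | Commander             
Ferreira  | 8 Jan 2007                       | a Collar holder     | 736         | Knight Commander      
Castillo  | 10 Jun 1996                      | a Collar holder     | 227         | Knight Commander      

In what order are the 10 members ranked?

By date of appointment to the Order (earlier first): Whitfield (27 Nov 1994); then Castillo (10 Jun 1996); then Osei, Quinn, Kapoor and Sorensen (each 5 May 1997); then Halvorsen (28 Jul 2002); then Kowalski (23 Sep 2006); then Delgado and Ferreira (both 8 Jan 2007).
Osei, Quinn, Kapoor and Sorensen all have roll number 748, so the next rule applies.
Among Osei, Quinn, Kapoor and Sorensen, by grade within the Order: Osei (Grand Cross) before Quinn (Knight Commander) before Kapoor and Sorensen (Commander).
Among Kapoor and Sorensen, alphabetically by surname: Kapoor before Sorensen.
Delgado and Ferreira both have roll number 736, so the next rule applies.
Among Delgado and Ferreira, by grade within the Order: Delgado (Grand Cross) before Ferreira (Knight Commander).
Full order: Whitfield, Castillo, Osei, Quinn, Kapoor, Sorensen, Halvorsen, Kowalski, Delgado, Ferreira.

Whitfield, Castillo, Osei, Quinn, Kapoor, Sorensen, Halvorsen, Kowalski, Delgado, Ferreira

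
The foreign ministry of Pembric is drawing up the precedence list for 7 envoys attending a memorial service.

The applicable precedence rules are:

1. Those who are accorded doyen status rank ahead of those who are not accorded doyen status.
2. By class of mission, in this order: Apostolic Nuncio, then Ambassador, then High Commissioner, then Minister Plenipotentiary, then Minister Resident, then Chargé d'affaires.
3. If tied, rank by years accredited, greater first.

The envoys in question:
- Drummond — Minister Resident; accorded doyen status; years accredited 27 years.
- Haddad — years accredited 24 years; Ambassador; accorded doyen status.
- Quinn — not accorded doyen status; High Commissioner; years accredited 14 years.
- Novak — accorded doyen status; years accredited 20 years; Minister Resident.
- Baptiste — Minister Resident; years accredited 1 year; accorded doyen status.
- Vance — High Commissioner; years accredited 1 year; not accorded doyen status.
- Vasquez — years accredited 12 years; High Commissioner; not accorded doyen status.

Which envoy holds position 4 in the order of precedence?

Baptiste

By the first rule: Haddad, Drummond, Novak and Baptiste (each accorded doyen status); then Quinn, Vasquez and Vance (each not accorded doyen status).
Among Haddad, Drummond, Novak and Baptiste, by class of mission: Haddad (Ambassador) before Drummond, Novak and Baptiste (Minister Resident).
Among Drummond, Novak and Baptiste, by years accredited (higher first): Drummond (27 years) before Novak (20 years) before Baptiste (1 year).
Quinn, Vasquez and Vance are each High Commissioner, so the next rule applies.
Among Quinn, Vasquez and Vance, by years accredited (higher first): Quinn (14 years) before Vasquez (12 years) before Vance (1 year).
Order: Haddad, Drummond, Novak, Baptiste, Quinn, Vasquez, Vance.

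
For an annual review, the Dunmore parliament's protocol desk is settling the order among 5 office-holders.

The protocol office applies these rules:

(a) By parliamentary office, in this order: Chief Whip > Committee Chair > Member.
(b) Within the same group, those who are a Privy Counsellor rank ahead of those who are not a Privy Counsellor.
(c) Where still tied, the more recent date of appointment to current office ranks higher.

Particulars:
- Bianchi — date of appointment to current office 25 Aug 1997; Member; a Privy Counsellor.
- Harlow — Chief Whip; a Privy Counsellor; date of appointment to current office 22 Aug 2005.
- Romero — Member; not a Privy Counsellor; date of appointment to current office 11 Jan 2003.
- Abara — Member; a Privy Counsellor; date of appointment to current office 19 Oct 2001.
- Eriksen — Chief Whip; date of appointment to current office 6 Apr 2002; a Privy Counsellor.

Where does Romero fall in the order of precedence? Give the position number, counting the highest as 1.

5

By parliamentary office: Harlow and Eriksen (Chief Whip); then Abara, Bianchi and Romero (Member).
Harlow and Eriksen are each a Privy Counsellor, so the next rule applies.
Among Harlow and Eriksen, by date of appointment to current office (later first): Harlow (22 Aug 2005) before Eriksen (6 Apr 2002).
Among Abara, Bianchi and Romero, a Privy Counsellor before not a Privy Counsellor: Abara and Bianchi (a Privy Counsellor) before Romero (not a Privy Counsellor).
Among Abara and Bianchi, by date of appointment to current office (later first): Abara (19 Oct 2001) before Bianchi (25 Aug 1997).
Order: Harlow, Eriksen, Abara, Bianchi, Romero. So position 5.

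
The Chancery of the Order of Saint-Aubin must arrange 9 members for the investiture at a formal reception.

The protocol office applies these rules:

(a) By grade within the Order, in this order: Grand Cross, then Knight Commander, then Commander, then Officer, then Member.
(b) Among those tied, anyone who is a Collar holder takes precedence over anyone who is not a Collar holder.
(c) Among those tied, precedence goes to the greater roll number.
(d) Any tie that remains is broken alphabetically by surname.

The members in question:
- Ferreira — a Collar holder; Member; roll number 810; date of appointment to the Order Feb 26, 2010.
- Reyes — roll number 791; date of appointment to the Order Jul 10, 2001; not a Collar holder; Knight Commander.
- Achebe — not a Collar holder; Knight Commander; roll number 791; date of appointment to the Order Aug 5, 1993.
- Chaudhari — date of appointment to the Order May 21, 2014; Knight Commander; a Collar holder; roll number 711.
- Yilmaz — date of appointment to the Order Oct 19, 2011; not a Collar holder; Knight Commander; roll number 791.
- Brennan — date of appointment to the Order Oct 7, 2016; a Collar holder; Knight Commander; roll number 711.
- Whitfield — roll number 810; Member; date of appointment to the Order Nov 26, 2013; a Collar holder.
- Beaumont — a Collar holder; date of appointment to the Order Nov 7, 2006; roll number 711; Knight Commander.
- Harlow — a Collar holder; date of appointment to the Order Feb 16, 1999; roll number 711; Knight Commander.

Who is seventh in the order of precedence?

By grade within the Order: Beaumont, Brennan, Chaudhari, Harlow, Achebe, Reyes and Yilmaz (Knight Commander); then Ferreira and Whitfield (Member).
Among Beaumont, Brennan, Chaudhari, Harlow, Achebe, Reyes and Yilmaz, a Collar holder before not a Collar holder: Beaumont, Brennan, Chaudhari and Harlow (a Collar holder) before Achebe, Reyes and Yilmaz (not a Collar holder).
Beaumont, Brennan, Chaudhari and Harlow all have roll number 711, so the next rule applies.
Among Beaumont, Brennan, Chaudhari and Harlow, alphabetically by surname: Beaumont before Brennan before Chaudhari before Harlow.
Achebe, Reyes and Yilmaz all have roll number 791, so the next rule applies.
Among Achebe, Reyes and Yilmaz, alphabetically by surname: Achebe before Reyes before Yilmaz.
Ferreira and Whitfield are each a Collar holder, so the next rule applies.
Ferreira and Whitfield both have roll number 810, so the next rule applies.
Among Ferreira and Whitfield, alphabetically by surname: Ferreira before Whitfield.
Order: Beaumont, Brennan, Chaudhari, Harlow, Achebe, Reyes, Yilmaz, Ferreira, Whitfield.

Yilmaz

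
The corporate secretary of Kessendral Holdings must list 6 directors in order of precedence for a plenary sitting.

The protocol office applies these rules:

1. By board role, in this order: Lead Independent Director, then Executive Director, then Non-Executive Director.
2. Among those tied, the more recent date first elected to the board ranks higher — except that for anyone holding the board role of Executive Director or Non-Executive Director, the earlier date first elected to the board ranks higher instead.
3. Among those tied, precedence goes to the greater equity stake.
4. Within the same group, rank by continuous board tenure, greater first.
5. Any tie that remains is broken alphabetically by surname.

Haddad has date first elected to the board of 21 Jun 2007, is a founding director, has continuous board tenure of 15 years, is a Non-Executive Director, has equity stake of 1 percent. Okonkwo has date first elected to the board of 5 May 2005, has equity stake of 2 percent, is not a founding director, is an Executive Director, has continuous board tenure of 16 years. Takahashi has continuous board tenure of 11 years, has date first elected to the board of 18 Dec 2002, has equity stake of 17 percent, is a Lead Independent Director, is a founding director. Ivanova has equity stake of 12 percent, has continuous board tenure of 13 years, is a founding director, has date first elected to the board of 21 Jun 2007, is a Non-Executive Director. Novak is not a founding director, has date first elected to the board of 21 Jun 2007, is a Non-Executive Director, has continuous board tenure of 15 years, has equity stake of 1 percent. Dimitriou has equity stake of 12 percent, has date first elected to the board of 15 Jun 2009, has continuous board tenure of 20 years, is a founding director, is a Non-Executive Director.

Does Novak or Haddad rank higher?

By board role: Takahashi (Lead Independent Director); then Okonkwo (Executive Director); then Ivanova, Haddad, Novak and Dimitriou (Non-Executive Director).
Among Ivanova, Haddad, Novak and Dimitriou, by date first elected to the board (earlier first) (reversed rule for this group): Ivanova, Haddad and Novak (21 Jun 2007) before Dimitriou (15 Jun 2009).
Among Ivanova, Haddad and Novak, by equity stake (higher first): Ivanova (12 percent) before Haddad and Novak (1 percent).
Haddad and Novak both have continuous board tenure 15 years, so the next rule applies.
Among Haddad and Novak, alphabetically by surname: Haddad before Novak.
So Haddad takes precedence.

Haddad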